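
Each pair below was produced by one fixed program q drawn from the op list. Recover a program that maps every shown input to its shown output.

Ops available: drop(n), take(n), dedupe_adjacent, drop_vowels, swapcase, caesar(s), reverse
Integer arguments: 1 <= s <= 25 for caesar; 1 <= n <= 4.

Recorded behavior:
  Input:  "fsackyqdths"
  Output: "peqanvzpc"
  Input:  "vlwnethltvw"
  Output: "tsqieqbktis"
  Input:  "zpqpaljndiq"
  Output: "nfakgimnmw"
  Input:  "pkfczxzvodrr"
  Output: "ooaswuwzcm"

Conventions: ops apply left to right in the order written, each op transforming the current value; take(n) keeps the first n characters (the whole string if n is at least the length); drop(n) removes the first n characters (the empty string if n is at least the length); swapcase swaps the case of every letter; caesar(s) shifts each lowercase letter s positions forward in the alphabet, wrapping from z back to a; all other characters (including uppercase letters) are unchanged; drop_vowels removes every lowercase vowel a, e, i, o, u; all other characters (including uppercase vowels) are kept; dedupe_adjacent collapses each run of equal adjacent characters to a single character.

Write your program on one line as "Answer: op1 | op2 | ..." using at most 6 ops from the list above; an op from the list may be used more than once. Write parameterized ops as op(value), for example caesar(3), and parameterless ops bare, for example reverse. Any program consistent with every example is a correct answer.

caesar(20) | reverse | drop_vowels | reverse | caesar(3) | reverse

Check, running the answer program on each example:
  "fsackyqdths" -> "zmuweskxnbm" -> "mbnxksewumz" -> "mbnxkswmz" -> "zmwskxnbm" -> "cpzvnaqep" -> "peqanvzpc"
  "vlwnethltvw" -> "pfqhynbfnpq" -> "qpnfbnyhqfp" -> "qpnfbnyhqfp" -> "pfqhynbfnpq" -> "sitkbqeiqst" -> "tsqieqbktis"
  "zpqpaljndiq" -> "tjkjufdhxck" -> "kcxhdfujkjt" -> "kcxhdfjkjt" -> "tjkjfdhxck" -> "wmnmigkafn" -> "nfakgimnmw"
  "pkfczxzvodrr" -> "jezwtrtpixll" -> "llxiptrtwzej" -> "llxptrtwzj" -> "jzwtrtpxll" -> "mczwuwsaoo" -> "ooaswuwzcm"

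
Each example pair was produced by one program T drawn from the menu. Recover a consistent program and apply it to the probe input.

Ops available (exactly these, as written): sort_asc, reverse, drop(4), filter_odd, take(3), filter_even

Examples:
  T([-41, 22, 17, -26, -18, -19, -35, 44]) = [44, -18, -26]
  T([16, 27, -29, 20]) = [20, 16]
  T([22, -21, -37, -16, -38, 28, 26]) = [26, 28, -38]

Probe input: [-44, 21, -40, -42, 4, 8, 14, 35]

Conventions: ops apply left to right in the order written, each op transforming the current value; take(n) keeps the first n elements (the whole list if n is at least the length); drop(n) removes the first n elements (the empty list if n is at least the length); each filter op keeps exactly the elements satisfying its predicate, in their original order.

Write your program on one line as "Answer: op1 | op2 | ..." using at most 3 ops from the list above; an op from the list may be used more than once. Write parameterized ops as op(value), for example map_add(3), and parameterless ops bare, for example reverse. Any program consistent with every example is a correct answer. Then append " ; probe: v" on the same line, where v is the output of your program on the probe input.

reverse | filter_even | take(3) ; probe: [14, 8, 4]

Check, running the answer program on each example:
  [-41, 22, 17, -26, -18, -19, -35, 44] -> [44, -35, -19, -18, -26, 17, 22, -41] -> [44, -18, -26, 22] -> [44, -18, -26]
  [16, 27, -29, 20] -> [20, -29, 27, 16] -> [20, 16] -> [20, 16]
  [22, -21, -37, -16, -38, 28, 26] -> [26, 28, -38, -16, -37, -21, 22] -> [26, 28, -38, -16, 22] -> [26, 28, -38]
  probe: [-44, 21, -40, -42, 4, 8, 14, 35] -> [35, 14, 8, 4, -42, -40, 21, -44] -> [14, 8, 4, -42, -40, -44] -> [14, 8, 4]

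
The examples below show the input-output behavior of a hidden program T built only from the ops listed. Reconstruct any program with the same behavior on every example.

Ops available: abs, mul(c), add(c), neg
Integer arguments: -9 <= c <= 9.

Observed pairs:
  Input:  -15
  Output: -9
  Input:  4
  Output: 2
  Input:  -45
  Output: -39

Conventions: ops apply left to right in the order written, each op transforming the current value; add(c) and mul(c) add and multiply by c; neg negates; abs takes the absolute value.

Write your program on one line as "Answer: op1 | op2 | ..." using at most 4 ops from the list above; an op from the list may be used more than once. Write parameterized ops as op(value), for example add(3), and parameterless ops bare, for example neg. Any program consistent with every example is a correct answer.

abs | neg | add(6)

Check, running the answer program on each example:
  -15 -> 15 -> -15 -> -9
  4 -> 4 -> -4 -> 2
  -45 -> 45 -> -45 -> -39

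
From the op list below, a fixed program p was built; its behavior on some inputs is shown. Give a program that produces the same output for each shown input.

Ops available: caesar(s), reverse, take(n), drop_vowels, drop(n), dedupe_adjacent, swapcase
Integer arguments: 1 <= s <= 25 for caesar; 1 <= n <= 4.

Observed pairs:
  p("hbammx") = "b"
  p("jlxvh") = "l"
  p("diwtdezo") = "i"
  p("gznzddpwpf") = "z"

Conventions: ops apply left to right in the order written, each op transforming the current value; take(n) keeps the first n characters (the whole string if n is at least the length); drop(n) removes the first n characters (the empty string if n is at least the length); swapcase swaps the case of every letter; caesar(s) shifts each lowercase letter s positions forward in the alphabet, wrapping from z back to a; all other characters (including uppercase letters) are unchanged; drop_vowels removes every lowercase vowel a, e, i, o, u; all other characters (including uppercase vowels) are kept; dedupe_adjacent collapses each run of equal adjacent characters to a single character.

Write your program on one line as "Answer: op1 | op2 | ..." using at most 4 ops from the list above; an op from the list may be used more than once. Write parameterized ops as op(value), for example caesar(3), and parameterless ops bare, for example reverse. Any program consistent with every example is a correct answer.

drop(1) | take(4) | reverse | drop(3)

Check, running the answer program on each example:
  "hbammx" -> "bammx" -> "bamm" -> "mmab" -> "b"
  "jlxvh" -> "lxvh" -> "lxvh" -> "hvxl" -> "l"
  "diwtdezo" -> "iwtdezo" -> "iwtd" -> "dtwi" -> "i"
  "gznzddpwpf" -> "znzddpwpf" -> "znzd" -> "dznz" -> "z"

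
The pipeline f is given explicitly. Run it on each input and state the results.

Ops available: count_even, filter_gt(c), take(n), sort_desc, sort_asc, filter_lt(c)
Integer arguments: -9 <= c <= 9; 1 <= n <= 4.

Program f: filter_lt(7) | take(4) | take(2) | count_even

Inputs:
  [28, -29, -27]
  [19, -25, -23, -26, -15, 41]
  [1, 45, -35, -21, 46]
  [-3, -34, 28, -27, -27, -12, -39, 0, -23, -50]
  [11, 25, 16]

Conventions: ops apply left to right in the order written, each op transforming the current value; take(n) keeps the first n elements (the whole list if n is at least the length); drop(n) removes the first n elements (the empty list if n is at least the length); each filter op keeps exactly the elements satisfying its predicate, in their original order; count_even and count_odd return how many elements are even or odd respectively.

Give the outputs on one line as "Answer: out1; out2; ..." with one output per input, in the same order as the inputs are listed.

Execution, op by op:
  [28, -29, -27] -> [-29, -27] -> [-29, -27] -> [-29, -27] -> 0
  [19, -25, -23, -26, -15, 41] -> [-25, -23, -26, -15] -> [-25, -23, -26, -15] -> [-25, -23] -> 0
  [1, 45, -35, -21, 46] -> [1, -35, -21] -> [1, -35, -21] -> [1, -35] -> 0
  [-3, -34, 28, -27, -27, -12, -39, 0, -23, -50] -> [-3, -34, -27, -27, -12, -39, 0, -23, -50] -> [-3, -34, -27, -27] -> [-3, -34] -> 1
  [11, 25, 16] -> [] -> [] -> [] -> 0

0; 0; 0; 1; 0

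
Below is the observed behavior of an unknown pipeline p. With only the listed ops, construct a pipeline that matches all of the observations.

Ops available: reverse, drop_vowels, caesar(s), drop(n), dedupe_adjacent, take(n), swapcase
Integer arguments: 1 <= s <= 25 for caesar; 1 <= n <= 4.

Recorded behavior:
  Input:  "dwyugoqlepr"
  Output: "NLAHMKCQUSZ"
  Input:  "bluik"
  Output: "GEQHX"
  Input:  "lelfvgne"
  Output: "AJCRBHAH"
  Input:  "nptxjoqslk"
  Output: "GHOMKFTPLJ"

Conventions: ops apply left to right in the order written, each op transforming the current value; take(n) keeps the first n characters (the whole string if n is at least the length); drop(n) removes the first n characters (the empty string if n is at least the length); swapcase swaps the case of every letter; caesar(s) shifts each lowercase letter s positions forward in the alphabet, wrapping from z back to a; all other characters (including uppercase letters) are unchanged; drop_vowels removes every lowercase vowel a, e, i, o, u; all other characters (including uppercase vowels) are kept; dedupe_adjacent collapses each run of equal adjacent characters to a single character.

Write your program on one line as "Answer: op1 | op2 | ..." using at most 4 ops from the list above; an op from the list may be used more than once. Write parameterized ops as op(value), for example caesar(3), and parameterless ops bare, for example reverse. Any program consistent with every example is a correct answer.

reverse | caesar(22) | swapcase

Check, running the answer program on each example:
  "dwyugoqlepr" -> "rpelqoguywd" -> "nlahmkcqusz" -> "NLAHMKCQUSZ"
  "bluik" -> "kiulb" -> "geqhx" -> "GEQHX"
  "lelfvgne" -> "engvflel" -> "ajcrbhah" -> "AJCRBHAH"
  "nptxjoqslk" -> "klsqojxtpn" -> "ghomkftplj" -> "GHOMKFTPLJ"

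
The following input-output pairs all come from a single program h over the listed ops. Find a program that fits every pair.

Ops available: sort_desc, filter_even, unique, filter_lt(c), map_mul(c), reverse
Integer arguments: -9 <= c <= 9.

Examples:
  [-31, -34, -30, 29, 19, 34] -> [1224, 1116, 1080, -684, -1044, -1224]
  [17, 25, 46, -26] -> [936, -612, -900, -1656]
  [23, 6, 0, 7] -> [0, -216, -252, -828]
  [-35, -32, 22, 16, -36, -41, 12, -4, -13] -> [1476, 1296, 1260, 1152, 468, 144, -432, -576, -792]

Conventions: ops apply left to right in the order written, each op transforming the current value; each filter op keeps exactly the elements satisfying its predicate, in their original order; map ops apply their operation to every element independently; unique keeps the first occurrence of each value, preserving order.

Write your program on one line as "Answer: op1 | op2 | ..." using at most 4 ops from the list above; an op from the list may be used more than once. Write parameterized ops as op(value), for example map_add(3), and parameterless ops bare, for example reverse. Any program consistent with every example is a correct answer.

map_mul(4) | sort_desc | map_mul(-9) | sort_desc

Check, running the answer program on each example:
  [-31, -34, -30, 29, 19, 34] -> [-124, -136, -120, 116, 76, 136] -> [136, 116, 76, -120, -124, -136] -> [-1224, -1044, -684, 1080, 1116, 1224] -> [1224, 1116, 1080, -684, -1044, -1224]
  [17, 25, 46, -26] -> [68, 100, 184, -104] -> [184, 100, 68, -104] -> [-1656, -900, -612, 936] -> [936, -612, -900, -1656]
  [23, 6, 0, 7] -> [92, 24, 0, 28] -> [92, 28, 24, 0] -> [-828, -252, -216, 0] -> [0, -216, -252, -828]
  [-35, -32, 22, 16, -36, -41, 12, -4, -13] -> [-140, -128, 88, 64, -144, -164, 48, -16, -52] -> [88, 64, 48, -16, -52, -128, -140, -144, -164] -> [-792, -576, -432, 144, 468, 1152, 1260, 1296, 1476] -> [1476, 1296, 1260, 1152, 468, 144, -432, -576, -792]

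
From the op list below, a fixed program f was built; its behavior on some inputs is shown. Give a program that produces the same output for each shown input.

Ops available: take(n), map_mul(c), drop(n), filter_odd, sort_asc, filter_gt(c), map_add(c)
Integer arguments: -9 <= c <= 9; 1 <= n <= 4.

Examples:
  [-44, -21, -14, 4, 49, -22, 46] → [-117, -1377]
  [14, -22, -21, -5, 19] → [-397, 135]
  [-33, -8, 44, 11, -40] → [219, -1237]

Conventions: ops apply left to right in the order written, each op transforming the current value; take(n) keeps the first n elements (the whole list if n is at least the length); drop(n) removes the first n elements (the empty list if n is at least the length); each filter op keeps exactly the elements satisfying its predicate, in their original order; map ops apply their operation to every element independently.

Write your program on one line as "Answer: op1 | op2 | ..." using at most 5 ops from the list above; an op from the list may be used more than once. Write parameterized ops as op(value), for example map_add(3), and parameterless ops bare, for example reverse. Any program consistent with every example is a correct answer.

filter_gt(-9) | map_mul(7) | map_mul(-4) | take(2) | map_add(-5)

Check, running the answer program on each example:
  [-44, -21, -14, 4, 49, -22, 46] -> [4, 49, 46] -> [28, 343, 322] -> [-112, -1372, -1288] -> [-112, -1372] -> [-117, -1377]
  [14, -22, -21, -5, 19] -> [14, -5, 19] -> [98, -35, 133] -> [-392, 140, -532] -> [-392, 140] -> [-397, 135]
  [-33, -8, 44, 11, -40] -> [-8, 44, 11] -> [-56, 308, 77] -> [224, -1232, -308] -> [224, -1232] -> [219, -1237]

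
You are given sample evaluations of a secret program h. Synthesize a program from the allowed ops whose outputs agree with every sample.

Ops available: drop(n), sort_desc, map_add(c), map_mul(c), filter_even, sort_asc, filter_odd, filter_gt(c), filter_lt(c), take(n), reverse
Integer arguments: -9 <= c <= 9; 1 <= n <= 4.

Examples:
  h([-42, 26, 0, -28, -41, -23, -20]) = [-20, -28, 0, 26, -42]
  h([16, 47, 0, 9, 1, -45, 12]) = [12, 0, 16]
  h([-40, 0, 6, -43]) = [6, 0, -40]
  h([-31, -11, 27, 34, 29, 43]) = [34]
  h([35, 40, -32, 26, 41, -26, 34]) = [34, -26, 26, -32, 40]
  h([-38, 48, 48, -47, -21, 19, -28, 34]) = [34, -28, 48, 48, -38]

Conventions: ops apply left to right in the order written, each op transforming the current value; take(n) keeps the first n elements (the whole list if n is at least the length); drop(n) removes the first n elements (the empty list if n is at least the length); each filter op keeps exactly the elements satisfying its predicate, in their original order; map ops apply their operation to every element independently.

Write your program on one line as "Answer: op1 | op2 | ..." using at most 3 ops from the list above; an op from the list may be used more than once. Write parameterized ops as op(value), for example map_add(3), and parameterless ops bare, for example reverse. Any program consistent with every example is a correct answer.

reverse | filter_even

Check, running the answer program on each example:
  [-42, 26, 0, -28, -41, -23, -20] -> [-20, -23, -41, -28, 0, 26, -42] -> [-20, -28, 0, 26, -42]
  [16, 47, 0, 9, 1, -45, 12] -> [12, -45, 1, 9, 0, 47, 16] -> [12, 0, 16]
  [-40, 0, 6, -43] -> [-43, 6, 0, -40] -> [6, 0, -40]
  [-31, -11, 27, 34, 29, 43] -> [43, 29, 34, 27, -11, -31] -> [34]
  [35, 40, -32, 26, 41, -26, 34] -> [34, -26, 41, 26, -32, 40, 35] -> [34, -26, 26, -32, 40]
  [-38, 48, 48, -47, -21, 19, -28, 34] -> [34, -28, 19, -21, -47, 48, 48, -38] -> [34, -28, 48, 48, -38]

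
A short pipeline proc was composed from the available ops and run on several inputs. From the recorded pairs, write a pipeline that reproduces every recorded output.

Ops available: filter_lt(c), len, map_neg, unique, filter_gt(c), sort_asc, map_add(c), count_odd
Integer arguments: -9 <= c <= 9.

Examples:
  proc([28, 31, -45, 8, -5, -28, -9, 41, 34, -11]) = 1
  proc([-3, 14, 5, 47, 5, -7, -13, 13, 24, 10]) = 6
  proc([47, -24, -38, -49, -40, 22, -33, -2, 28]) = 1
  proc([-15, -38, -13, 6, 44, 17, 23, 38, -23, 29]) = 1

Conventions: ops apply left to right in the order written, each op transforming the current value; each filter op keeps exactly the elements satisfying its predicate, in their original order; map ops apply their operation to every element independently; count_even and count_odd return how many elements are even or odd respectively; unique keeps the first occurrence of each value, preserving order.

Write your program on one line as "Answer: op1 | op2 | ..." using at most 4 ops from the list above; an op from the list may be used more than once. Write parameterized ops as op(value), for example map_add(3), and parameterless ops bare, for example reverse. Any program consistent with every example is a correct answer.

filter_gt(-5) | map_add(-9) | filter_lt(8) | len

Check, running the answer program on each example:
  [28, 31, -45, 8, -5, -28, -9, 41, 34, -11] -> [28, 31, 8, 41, 34] -> [19, 22, -1, 32, 25] -> [-1] -> 1
  [-3, 14, 5, 47, 5, -7, -13, 13, 24, 10] -> [-3, 14, 5, 47, 5, 13, 24, 10] -> [-12, 5, -4, 38, -4, 4, 15, 1] -> [-12, 5, -4, -4, 4, 1] -> 6
  [47, -24, -38, -49, -40, 22, -33, -2, 28] -> [47, 22, -2, 28] -> [38, 13, -11, 19] -> [-11] -> 1
  [-15, -38, -13, 6, 44, 17, 23, 38, -23, 29] -> [6, 44, 17, 23, 38, 29] -> [-3, 35, 8, 14, 29, 20] -> [-3] -> 1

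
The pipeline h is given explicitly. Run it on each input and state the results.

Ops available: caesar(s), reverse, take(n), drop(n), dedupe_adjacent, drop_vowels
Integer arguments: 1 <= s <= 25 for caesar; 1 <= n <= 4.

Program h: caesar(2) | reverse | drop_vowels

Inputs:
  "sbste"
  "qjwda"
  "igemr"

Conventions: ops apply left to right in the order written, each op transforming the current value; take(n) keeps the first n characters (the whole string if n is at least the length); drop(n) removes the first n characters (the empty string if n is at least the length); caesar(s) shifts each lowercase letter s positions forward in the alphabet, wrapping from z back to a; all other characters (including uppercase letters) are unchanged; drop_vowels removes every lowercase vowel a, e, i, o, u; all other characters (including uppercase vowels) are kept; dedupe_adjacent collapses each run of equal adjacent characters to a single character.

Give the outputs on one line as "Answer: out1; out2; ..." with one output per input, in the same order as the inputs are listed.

Execution, op by op:
  "sbste" -> "uduvg" -> "gvudu" -> "gvd"
  "qjwda" -> "slyfc" -> "cfyls" -> "cfyls"
  "igemr" -> "kigot" -> "togik" -> "tgk"

"gvd"; "cfyls"; "tgk"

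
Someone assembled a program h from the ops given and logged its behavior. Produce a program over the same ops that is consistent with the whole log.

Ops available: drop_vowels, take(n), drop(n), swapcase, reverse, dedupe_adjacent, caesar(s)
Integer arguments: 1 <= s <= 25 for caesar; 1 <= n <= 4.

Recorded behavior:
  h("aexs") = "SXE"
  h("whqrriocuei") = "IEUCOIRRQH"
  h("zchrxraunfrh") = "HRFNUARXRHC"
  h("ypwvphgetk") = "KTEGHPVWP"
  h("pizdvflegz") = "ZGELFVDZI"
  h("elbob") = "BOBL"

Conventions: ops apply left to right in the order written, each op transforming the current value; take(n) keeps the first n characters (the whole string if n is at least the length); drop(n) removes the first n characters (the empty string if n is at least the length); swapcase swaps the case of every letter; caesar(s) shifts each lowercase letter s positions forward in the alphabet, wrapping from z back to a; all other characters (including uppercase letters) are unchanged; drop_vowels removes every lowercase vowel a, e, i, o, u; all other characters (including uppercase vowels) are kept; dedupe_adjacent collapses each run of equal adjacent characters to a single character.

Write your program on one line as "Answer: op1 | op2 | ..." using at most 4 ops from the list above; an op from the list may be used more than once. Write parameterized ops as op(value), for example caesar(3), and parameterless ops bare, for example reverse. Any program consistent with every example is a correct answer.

drop(1) | swapcase | reverse

Check, running the answer program on each example:
  "aexs" -> "exs" -> "EXS" -> "SXE"
  "whqrriocuei" -> "hqrriocuei" -> "HQRRIOCUEI" -> "IEUCOIRRQH"
  "zchrxraunfrh" -> "chrxraunfrh" -> "CHRXRAUNFRH" -> "HRFNUARXRHC"
  "ypwvphgetk" -> "pwvphgetk" -> "PWVPHGETK" -> "KTEGHPVWP"
  "pizdvflegz" -> "izdvflegz" -> "IZDVFLEGZ" -> "ZGELFVDZI"
  "elbob" -> "lbob" -> "LBOB" -> "BOBL"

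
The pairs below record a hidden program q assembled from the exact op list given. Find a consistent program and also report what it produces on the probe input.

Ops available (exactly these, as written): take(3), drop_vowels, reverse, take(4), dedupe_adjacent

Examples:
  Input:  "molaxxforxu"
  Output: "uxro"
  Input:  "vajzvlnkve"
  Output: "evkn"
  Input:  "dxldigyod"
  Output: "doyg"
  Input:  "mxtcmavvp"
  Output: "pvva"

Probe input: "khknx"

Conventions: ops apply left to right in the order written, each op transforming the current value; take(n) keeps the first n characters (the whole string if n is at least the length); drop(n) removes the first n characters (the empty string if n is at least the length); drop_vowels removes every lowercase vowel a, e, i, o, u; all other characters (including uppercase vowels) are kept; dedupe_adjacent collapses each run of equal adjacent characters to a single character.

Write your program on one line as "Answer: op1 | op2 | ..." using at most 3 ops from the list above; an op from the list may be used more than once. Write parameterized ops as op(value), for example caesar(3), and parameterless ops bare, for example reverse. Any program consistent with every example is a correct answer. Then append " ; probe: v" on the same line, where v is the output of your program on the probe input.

reverse | take(4) ; probe: "xnkh"

Check, running the answer program on each example:
  "molaxxforxu" -> "uxrofxxalom" -> "uxro"
  "vajzvlnkve" -> "evknlvzjav" -> "evkn"
  "dxldigyod" -> "doygidlxd" -> "doyg"
  "mxtcmavvp" -> "pvvamctxm" -> "pvva"
  probe: "khknx" -> "xnkhk" -> "xnkh"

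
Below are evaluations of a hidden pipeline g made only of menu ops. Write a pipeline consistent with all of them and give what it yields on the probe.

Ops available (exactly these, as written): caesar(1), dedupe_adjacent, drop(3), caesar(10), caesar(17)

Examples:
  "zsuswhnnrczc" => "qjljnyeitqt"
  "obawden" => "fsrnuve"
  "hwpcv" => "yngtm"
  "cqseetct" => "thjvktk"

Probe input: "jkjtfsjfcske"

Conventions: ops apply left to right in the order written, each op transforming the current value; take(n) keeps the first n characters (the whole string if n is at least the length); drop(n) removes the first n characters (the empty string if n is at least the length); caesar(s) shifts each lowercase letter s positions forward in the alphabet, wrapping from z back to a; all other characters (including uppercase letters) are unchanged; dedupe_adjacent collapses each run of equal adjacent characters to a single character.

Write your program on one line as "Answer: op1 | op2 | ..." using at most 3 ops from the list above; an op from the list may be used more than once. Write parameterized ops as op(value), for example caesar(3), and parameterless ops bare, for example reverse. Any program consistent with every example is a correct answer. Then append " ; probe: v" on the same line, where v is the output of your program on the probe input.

dedupe_adjacent | caesar(17) ; probe: "abakwjawtjbv"

Check, running the answer program on each example:
  "zsuswhnnrczc" -> "zsuswhnrczc" -> "qjljnyeitqt"
  "obawden" -> "obawden" -> "fsrnuve"
  "hwpcv" -> "hwpcv" -> "yngtm"
  "cqseetct" -> "cqsetct" -> "thjvktk"
  probe: "jkjtfsjfcske" -> "jkjtfsjfcske" -> "abakwjawtjbv"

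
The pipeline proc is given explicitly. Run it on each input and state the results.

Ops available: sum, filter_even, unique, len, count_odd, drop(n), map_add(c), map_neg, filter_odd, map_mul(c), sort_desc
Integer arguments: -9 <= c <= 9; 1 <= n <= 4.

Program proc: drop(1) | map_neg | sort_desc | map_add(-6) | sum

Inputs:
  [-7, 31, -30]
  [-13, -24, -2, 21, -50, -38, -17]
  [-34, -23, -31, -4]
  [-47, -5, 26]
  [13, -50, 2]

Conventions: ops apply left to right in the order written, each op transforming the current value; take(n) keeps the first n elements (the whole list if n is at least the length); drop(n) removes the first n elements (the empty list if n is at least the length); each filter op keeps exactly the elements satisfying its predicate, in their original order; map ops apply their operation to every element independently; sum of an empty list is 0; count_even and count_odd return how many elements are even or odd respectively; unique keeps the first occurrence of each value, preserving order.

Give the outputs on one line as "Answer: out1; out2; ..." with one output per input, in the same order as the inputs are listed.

Execution, op by op:
  [-7, 31, -30] -> [31, -30] -> [-31, 30] -> [30, -31] -> [24, -37] -> -13
  [-13, -24, -2, 21, -50, -38, -17] -> [-24, -2, 21, -50, -38, -17] -> [24, 2, -21, 50, 38, 17] -> [50, 38, 24, 17, 2, -21] -> [44, 32, 18, 11, -4, -27] -> 74
  [-34, -23, -31, -4] -> [-23, -31, -4] -> [23, 31, 4] -> [31, 23, 4] -> [25, 17, -2] -> 40
  [-47, -5, 26] -> [-5, 26] -> [5, -26] -> [5, -26] -> [-1, -32] -> -33
  [13, -50, 2] -> [-50, 2] -> [50, -2] -> [50, -2] -> [44, -8] -> 36

-13; 74; 40; -33; 36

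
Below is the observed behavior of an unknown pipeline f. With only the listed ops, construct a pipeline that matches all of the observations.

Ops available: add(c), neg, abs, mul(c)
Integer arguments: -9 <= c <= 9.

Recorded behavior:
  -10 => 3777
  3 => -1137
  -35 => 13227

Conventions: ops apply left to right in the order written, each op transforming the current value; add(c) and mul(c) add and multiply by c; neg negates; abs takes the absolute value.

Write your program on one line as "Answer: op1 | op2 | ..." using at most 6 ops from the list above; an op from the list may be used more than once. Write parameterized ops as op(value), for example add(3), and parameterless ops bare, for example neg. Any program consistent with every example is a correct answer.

mul(-9) | mul(6) | mul(-7) | neg | add(-3)

Check, running the answer program on each example:
  -10 -> 90 -> 540 -> -3780 -> 3780 -> 3777
  3 -> -27 -> -162 -> 1134 -> -1134 -> -1137
  -35 -> 315 -> 1890 -> -13230 -> 13230 -> 13227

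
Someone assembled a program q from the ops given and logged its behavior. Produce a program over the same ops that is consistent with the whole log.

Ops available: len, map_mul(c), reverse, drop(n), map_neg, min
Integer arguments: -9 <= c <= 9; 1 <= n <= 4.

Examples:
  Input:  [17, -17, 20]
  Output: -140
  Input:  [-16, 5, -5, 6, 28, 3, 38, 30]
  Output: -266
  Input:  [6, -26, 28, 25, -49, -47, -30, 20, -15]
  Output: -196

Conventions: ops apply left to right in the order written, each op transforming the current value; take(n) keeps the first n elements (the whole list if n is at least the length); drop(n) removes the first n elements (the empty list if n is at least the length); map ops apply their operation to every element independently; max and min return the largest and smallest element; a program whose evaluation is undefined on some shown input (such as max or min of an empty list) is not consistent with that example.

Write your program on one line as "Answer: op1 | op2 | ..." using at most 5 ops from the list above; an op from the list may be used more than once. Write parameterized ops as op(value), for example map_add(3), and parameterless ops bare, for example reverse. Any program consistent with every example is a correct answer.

reverse | map_neg | map_mul(7) | min

Check, running the answer program on each example:
  [17, -17, 20] -> [20, -17, 17] -> [-20, 17, -17] -> [-140, 119, -119] -> -140
  [-16, 5, -5, 6, 28, 3, 38, 30] -> [30, 38, 3, 28, 6, -5, 5, -16] -> [-30, -38, -3, -28, -6, 5, -5, 16] -> [-210, -266, -21, -196, -42, 35, -35, 112] -> -266
  [6, -26, 28, 25, -49, -47, -30, 20, -15] -> [-15, 20, -30, -47, -49, 25, 28, -26, 6] -> [15, -20, 30, 47, 49, -25, -28, 26, -6] -> [105, -140, 210, 329, 343, -175, -196, 182, -42] -> -196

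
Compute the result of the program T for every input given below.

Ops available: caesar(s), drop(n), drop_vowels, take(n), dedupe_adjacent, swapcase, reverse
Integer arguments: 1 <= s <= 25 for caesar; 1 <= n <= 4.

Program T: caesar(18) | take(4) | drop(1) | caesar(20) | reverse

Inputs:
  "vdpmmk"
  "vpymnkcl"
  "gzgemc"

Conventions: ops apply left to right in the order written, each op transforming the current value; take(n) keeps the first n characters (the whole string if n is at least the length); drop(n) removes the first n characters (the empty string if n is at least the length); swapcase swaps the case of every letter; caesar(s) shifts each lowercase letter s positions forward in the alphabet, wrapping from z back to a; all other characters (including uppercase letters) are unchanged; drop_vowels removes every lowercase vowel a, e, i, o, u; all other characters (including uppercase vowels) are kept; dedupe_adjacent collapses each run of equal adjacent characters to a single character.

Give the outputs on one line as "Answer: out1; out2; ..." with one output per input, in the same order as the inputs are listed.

Execution, op by op:
  "vdpmmk" -> "nvheec" -> "nvhe" -> "vhe" -> "pby" -> "ybp"
  "vpymnkcl" -> "nhqefcud" -> "nhqe" -> "hqe" -> "bky" -> "ykb"
  "gzgemc" -> "yryweu" -> "yryw" -> "ryw" -> "lsq" -> "qsl"

"ybp"; "ykb"; "qsl"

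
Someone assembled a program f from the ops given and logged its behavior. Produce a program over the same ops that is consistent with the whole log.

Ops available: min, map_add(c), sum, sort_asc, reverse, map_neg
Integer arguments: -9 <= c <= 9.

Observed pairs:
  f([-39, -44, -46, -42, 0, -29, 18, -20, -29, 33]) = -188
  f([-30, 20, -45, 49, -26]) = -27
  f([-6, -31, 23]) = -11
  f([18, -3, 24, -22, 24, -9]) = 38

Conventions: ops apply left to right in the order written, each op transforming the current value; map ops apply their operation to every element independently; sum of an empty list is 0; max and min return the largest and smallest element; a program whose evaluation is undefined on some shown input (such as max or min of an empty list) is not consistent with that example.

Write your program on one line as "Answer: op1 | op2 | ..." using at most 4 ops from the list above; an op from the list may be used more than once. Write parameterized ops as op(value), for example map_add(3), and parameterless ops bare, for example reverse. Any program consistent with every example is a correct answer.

sort_asc | map_add(1) | reverse | sum

Check, running the answer program on each example:
  [-39, -44, -46, -42, 0, -29, 18, -20, -29, 33] -> [-46, -44, -42, -39, -29, -29, -20, 0, 18, 33] -> [-45, -43, -41, -38, -28, -28, -19, 1, 19, 34] -> [34, 19, 1, -19, -28, -28, -38, -41, -43, -45] -> -188
  [-30, 20, -45, 49, -26] -> [-45, -30, -26, 20, 49] -> [-44, -29, -25, 21, 50] -> [50, 21, -25, -29, -44] -> -27
  [-6, -31, 23] -> [-31, -6, 23] -> [-30, -5, 24] -> [24, -5, -30] -> -11
  [18, -3, 24, -22, 24, -9] -> [-22, -9, -3, 18, 24, 24] -> [-21, -8, -2, 19, 25, 25] -> [25, 25, 19, -2, -8, -21] -> 38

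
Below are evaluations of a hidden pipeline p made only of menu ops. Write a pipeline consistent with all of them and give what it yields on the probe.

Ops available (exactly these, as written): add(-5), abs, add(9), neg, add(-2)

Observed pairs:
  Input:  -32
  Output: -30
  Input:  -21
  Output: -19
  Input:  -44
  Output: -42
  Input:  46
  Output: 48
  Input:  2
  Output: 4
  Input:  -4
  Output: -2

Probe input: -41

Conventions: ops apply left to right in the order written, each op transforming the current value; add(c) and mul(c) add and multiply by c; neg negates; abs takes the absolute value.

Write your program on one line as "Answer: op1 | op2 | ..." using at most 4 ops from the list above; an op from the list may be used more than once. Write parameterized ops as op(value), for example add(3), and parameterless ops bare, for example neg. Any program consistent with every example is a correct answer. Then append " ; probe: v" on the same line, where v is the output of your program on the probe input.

add(9) | add(-2) | add(-5) ; probe: -39

Check, running the answer program on each example:
  -32 -> -23 -> -25 -> -30
  -21 -> -12 -> -14 -> -19
  -44 -> -35 -> -37 -> -42
  46 -> 55 -> 53 -> 48
  2 -> 11 -> 9 -> 4
  -4 -> 5 -> 3 -> -2
  probe: -41 -> -32 -> -34 -> -39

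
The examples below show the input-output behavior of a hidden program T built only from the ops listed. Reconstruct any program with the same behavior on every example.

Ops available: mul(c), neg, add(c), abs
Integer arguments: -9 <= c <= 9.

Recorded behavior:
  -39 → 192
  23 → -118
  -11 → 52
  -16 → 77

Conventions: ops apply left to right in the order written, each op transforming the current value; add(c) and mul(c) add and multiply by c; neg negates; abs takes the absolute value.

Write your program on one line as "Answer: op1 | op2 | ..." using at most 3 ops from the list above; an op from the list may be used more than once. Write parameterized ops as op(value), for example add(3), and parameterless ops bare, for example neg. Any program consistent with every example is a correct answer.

mul(-5) | add(-3)

Check, running the answer program on each example:
  -39 -> 195 -> 192
  23 -> -115 -> -118
  -11 -> 55 -> 52
  -16 -> 80 -> 77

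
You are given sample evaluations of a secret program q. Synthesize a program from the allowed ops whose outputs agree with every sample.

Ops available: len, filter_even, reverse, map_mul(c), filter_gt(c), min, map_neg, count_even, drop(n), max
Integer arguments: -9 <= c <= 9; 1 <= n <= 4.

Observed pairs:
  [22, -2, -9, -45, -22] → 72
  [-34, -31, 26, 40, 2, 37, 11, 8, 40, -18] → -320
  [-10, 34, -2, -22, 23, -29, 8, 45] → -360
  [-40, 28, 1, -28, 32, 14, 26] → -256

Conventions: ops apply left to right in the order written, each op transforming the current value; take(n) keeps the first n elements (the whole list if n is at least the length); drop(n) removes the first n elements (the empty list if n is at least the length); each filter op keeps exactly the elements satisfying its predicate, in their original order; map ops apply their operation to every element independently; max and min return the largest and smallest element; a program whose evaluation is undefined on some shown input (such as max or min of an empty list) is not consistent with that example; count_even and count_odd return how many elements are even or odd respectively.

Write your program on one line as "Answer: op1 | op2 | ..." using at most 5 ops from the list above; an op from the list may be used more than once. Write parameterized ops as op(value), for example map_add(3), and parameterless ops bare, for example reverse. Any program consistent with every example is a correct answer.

drop(2) | map_neg | reverse | map_mul(8) | min

Check, running the answer program on each example:
  [22, -2, -9, -45, -22] -> [-9, -45, -22] -> [9, 45, 22] -> [22, 45, 9] -> [176, 360, 72] -> 72
  [-34, -31, 26, 40, 2, 37, 11, 8, 40, -18] -> [26, 40, 2, 37, 11, 8, 40, -18] -> [-26, -40, -2, -37, -11, -8, -40, 18] -> [18, -40, -8, -11, -37, -2, -40, -26] -> [144, -320, -64, -88, -296, -16, -320, -208] -> -320
  [-10, 34, -2, -22, 23, -29, 8, 45] -> [-2, -22, 23, -29, 8, 45] -> [2, 22, -23, 29, -8, -45] -> [-45, -8, 29, -23, 22, 2] -> [-360, -64, 232, -184, 176, 16] -> -360
  [-40, 28, 1, -28, 32, 14, 26] -> [1, -28, 32, 14, 26] -> [-1, 28, -32, -14, -26] -> [-26, -14, -32, 28, -1] -> [-208, -112, -256, 224, -8] -> -256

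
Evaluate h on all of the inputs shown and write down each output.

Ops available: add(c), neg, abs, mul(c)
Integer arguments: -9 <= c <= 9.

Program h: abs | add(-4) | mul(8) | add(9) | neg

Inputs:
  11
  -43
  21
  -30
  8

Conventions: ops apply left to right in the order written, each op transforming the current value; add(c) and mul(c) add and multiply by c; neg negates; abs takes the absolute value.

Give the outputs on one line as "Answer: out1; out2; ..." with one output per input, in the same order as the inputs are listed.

Execution, op by op:
  11 -> 11 -> 7 -> 56 -> 65 -> -65
  -43 -> 43 -> 39 -> 312 -> 321 -> -321
  21 -> 21 -> 17 -> 136 -> 145 -> -145
  -30 -> 30 -> 26 -> 208 -> 217 -> -217
  8 -> 8 -> 4 -> 32 -> 41 -> -41

-65; -321; -145; -217; -41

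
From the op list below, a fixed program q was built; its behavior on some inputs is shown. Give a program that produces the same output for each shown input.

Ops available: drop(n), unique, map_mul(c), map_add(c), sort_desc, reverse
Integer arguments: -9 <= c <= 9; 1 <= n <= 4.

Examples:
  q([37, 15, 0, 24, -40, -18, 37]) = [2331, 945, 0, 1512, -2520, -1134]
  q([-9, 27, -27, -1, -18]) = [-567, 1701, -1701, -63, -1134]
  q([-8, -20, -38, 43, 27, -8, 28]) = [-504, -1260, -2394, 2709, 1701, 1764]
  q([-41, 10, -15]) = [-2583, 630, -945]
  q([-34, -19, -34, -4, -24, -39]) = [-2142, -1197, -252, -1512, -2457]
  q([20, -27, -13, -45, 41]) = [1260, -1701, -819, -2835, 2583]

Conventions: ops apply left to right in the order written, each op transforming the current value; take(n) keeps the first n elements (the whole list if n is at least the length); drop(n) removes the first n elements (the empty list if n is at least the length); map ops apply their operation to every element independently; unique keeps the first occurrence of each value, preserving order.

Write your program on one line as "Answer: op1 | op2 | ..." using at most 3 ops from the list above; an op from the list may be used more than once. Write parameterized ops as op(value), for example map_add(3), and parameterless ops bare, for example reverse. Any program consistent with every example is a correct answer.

map_mul(-9) | map_mul(-7) | unique

Check, running the answer program on each example:
  [37, 15, 0, 24, -40, -18, 37] -> [-333, -135, 0, -216, 360, 162, -333] -> [2331, 945, 0, 1512, -2520, -1134, 2331] -> [2331, 945, 0, 1512, -2520, -1134]
  [-9, 27, -27, -1, -18] -> [81, -243, 243, 9, 162] -> [-567, 1701, -1701, -63, -1134] -> [-567, 1701, -1701, -63, -1134]
  [-8, -20, -38, 43, 27, -8, 28] -> [72, 180, 342, -387, -243, 72, -252] -> [-504, -1260, -2394, 2709, 1701, -504, 1764] -> [-504, -1260, -2394, 2709, 1701, 1764]
  [-41, 10, -15] -> [369, -90, 135] -> [-2583, 630, -945] -> [-2583, 630, -945]
  [-34, -19, -34, -4, -24, -39] -> [306, 171, 306, 36, 216, 351] -> [-2142, -1197, -2142, -252, -1512, -2457] -> [-2142, -1197, -252, -1512, -2457]
  [20, -27, -13, -45, 41] -> [-180, 243, 117, 405, -369] -> [1260, -1701, -819, -2835, 2583] -> [1260, -1701, -819, -2835, 2583]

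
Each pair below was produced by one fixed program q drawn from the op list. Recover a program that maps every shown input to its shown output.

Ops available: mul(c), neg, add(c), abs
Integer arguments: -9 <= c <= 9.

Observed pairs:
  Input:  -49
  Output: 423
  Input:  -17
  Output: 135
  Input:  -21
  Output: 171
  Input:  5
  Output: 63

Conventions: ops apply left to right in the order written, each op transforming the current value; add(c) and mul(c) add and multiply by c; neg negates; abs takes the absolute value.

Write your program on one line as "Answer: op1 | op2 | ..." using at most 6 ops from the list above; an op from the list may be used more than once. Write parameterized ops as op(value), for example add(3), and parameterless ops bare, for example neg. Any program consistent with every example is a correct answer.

neg | add(-2) | abs | neg | mul(-9)

Check, running the answer program on each example:
  -49 -> 49 -> 47 -> 47 -> -47 -> 423
  -17 -> 17 -> 15 -> 15 -> -15 -> 135
  -21 -> 21 -> 19 -> 19 -> -19 -> 171
  5 -> -5 -> -7 -> 7 -> -7 -> 63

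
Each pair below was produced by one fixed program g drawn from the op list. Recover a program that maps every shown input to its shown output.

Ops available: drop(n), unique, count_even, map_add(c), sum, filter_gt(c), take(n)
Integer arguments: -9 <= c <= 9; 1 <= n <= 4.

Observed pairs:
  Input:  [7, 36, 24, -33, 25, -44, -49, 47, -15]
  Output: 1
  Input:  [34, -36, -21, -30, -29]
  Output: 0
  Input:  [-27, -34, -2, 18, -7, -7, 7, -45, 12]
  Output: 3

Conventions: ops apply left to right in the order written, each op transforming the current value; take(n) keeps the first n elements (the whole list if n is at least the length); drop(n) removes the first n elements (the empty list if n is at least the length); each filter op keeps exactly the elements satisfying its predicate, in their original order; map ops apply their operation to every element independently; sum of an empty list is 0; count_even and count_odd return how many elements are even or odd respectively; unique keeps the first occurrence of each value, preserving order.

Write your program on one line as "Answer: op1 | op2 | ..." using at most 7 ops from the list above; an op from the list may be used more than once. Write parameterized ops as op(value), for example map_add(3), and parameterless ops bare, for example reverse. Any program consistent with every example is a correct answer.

map_add(7) | map_add(3) | drop(2) | filter_gt(-9) | filter_gt(-1) | count_even

Check, running the answer program on each example:
  [7, 36, 24, -33, 25, -44, -49, 47, -15] -> [14, 43, 31, -26, 32, -37, -42, 54, -8] -> [17, 46, 34, -23, 35, -34, -39, 57, -5] -> [34, -23, 35, -34, -39, 57, -5] -> [34, 35, 57, -5] -> [34, 35, 57] -> 1
  [34, -36, -21, -30, -29] -> [41, -29, -14, -23, -22] -> [44, -26, -11, -20, -19] -> [-11, -20, -19] -> [] -> [] -> 0
  [-27, -34, -2, 18, -7, -7, 7, -45, 12] -> [-20, -27, 5, 25, 0, 0, 14, -38, 19] -> [-17, -24, 8, 28, 3, 3, 17, -35, 22] -> [8, 28, 3, 3, 17, -35, 22] -> [8, 28, 3, 3, 17, 22] -> [8, 28, 3, 3, 17, 22] -> 3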